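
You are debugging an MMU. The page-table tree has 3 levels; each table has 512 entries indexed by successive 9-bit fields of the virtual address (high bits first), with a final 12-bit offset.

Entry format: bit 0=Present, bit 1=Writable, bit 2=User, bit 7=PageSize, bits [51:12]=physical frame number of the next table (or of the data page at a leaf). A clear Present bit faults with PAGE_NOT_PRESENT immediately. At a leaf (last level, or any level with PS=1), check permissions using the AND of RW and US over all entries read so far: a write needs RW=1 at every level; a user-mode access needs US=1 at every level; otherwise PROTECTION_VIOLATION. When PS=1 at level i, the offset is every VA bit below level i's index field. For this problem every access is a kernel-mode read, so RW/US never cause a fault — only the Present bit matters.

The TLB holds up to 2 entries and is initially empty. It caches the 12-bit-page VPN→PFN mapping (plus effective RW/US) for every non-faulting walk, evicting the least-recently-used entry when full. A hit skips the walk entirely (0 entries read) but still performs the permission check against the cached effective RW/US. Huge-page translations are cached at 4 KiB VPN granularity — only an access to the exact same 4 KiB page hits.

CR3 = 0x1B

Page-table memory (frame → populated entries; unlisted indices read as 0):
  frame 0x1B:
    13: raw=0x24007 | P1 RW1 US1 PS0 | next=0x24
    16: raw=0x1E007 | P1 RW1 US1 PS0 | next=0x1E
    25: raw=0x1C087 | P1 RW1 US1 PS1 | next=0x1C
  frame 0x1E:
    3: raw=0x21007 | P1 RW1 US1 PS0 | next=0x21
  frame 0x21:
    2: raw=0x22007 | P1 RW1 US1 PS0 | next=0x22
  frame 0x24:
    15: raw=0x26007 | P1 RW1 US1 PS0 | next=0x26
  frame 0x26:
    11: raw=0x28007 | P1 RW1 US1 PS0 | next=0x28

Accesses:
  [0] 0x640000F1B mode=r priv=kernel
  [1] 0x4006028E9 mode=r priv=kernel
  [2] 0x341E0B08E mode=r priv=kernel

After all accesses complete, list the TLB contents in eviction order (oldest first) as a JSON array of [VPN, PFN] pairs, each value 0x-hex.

Walk each access:
#0 VA=0x640000F1B (r,kernel):
  lvl0: tbl 0x1B, slot 25 ⇒ 0x1C087 (P1/RW1/US1/PS1)
  → PA=0x1CF1B (huge @L0)  (1 entries read)
#1 VA=0x4006028E9 (r,kernel):
  lvl0: tbl 0x1B, slot 16 ⇒ 0x1E007 (P1/RW1/US1/PS0)
  lvl1: tbl 0x1E, slot 3 ⇒ 0x21007 (P1/RW1/US1/PS0)
  lvl2: tbl 0x21, slot 2 ⇒ 0x22007 (P1/RW1/US1/PS0)
  → PA=0x228E9  (3 entries read)
#2 VA=0x341E0B08E (r,kernel):
  lvl0: tbl 0x1B, slot 13 ⇒ 0x24007 (P1/RW1/US1/PS0)
  lvl1: tbl 0x24, slot 15 ⇒ 0x26007 (P1/RW1/US1/PS0)
  lvl2: tbl 0x26, slot 11 ⇒ 0x28007 (P1/RW1/US1/PS0)
  → PA=0x2808E  (3 entries read)

TLB: [["0x400602", "0x22"], ["0x341E0B", "0x28"]]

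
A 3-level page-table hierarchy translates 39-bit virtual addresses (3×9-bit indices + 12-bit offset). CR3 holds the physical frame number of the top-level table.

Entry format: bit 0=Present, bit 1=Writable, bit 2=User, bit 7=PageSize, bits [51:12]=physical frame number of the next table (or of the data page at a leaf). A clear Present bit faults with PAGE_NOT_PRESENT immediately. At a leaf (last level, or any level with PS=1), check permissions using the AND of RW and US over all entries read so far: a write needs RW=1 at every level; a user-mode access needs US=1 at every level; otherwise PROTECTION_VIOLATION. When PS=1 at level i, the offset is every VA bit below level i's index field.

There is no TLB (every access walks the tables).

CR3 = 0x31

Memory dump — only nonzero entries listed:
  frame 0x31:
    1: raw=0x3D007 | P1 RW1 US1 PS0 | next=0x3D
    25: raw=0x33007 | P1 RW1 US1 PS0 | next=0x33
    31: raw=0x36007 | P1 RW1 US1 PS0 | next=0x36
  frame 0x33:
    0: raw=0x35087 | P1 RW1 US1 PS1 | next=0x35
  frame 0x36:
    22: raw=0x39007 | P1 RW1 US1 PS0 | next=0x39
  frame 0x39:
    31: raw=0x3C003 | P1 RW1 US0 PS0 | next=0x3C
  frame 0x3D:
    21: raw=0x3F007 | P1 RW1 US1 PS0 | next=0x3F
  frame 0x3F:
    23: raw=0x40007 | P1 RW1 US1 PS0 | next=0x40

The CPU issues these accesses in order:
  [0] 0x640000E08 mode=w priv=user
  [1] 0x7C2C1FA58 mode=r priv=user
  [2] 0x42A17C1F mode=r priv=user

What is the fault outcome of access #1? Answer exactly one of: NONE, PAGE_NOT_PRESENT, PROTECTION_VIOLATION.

Trace:
#0 VA=0x640000E08 (w,user):
  L0 @0x31[25] → 0x33007  P=1,RW=1,US=1,PS=0
  L1 @0x33[0] → 0x35087  P=1,RW=1,US=1,PS=1
  → PA=0x35E08 (huge @L1)  (2 entries read)
#1 VA=0x7C2C1FA58 (r,user):
  L0 @0x31[31] → 0x36007  P=1,RW=1,US=1,PS=0
  L1 @0x36[22] → 0x39007  P=1,RW=1,US=1,PS=0
  L2 @0x39[31] → 0x3C003  P=1,RW=1,US=0,PS=0
  ⇒ fault: PROTECTION_VIOLATION  — 3 lookups
#2 VA=0x42A17C1F (r,user):
  L0 @0x31[1] → 0x3D007  P=1,RW=1,US=1,PS=0
  L1 @0x3D[21] → 0x3F007  P=1,RW=1,US=1,PS=0
  L2 @0x3F[23] → 0x40007  P=1,RW=1,US=1,PS=0
  → PA=0x40C1F  (3 entries read)

Access #1 fault: PROTECTION_VIOLATION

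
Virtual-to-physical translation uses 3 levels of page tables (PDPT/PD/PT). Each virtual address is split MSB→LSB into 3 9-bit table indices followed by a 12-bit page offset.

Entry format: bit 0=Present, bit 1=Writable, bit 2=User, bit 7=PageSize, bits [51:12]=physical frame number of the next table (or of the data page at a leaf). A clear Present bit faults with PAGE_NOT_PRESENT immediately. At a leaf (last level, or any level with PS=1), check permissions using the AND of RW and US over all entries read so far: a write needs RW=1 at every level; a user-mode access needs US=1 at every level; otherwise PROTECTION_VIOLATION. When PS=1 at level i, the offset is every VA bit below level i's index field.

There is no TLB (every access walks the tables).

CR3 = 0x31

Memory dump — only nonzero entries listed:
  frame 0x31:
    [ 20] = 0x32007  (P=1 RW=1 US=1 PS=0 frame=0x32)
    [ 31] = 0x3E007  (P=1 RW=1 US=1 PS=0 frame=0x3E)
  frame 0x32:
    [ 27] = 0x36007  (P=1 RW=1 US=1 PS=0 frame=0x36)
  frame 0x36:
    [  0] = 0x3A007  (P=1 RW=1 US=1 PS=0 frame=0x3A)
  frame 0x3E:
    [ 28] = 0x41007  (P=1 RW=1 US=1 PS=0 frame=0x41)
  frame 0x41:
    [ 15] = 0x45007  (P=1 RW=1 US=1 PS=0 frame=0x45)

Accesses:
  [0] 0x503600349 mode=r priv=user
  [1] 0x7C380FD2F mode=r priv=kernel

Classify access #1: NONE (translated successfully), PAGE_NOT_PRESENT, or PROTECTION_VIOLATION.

Trace:
#0 VA=0x503600349 (r,user):
  [0] read 0x31 idx=20: raw=0x32007 flags P=1 W=1 U=1 S=0
  [1] read 0x32 idx=27: raw=0x36007 flags P=1 W=1 U=1 S=0
  [2] read 0x36 idx=0: raw=0x3A007 flags P=1 W=1 U=1 S=0
  ✓ 0x3A349  — 3 lookups
#1 VA=0x7C380FD2F (r,kernel):
  [0] read 0x31 idx=31: raw=0x3E007 flags P=1 W=1 U=1 S=0
  [1] read 0x3E idx=28: raw=0x41007 flags P=1 W=1 U=1 S=0
  [2] read 0x41 idx=15: raw=0x45007 flags P=1 W=1 U=1 S=0
  ✓ 0x45D2F  — 3 lookups

Access #1 fault: NONE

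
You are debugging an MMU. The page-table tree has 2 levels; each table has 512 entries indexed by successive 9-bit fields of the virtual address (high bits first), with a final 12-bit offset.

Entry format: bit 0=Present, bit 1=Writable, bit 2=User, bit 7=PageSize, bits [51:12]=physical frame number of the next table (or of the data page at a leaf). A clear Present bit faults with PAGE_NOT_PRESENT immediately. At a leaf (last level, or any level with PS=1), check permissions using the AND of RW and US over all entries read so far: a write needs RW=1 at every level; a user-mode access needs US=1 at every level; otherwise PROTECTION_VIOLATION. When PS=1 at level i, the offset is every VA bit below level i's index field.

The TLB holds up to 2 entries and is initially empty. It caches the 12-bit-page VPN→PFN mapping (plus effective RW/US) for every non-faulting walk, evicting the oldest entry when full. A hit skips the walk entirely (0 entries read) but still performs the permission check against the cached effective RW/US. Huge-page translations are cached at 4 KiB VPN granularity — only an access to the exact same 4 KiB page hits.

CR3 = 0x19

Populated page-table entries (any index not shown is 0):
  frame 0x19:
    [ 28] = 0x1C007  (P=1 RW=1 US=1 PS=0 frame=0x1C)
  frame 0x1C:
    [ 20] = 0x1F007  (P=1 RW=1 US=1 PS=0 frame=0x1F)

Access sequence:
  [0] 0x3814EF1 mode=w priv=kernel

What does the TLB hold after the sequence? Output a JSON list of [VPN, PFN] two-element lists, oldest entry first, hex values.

Per-access translation:
#0 VA=0x3814EF1 (w,kernel):
  L0: frame=0x19 idx=28 entry=0x1C007 [P=1 RW=1 US=1 PS=0]
  L1: frame=0x1C idx=20 entry=0x1F007 [P=1 RW=1 US=1 PS=0]
  ⇒ phys 0x1FEF1  [2 reads]

TLB: [["0x3814", "0x1F"]]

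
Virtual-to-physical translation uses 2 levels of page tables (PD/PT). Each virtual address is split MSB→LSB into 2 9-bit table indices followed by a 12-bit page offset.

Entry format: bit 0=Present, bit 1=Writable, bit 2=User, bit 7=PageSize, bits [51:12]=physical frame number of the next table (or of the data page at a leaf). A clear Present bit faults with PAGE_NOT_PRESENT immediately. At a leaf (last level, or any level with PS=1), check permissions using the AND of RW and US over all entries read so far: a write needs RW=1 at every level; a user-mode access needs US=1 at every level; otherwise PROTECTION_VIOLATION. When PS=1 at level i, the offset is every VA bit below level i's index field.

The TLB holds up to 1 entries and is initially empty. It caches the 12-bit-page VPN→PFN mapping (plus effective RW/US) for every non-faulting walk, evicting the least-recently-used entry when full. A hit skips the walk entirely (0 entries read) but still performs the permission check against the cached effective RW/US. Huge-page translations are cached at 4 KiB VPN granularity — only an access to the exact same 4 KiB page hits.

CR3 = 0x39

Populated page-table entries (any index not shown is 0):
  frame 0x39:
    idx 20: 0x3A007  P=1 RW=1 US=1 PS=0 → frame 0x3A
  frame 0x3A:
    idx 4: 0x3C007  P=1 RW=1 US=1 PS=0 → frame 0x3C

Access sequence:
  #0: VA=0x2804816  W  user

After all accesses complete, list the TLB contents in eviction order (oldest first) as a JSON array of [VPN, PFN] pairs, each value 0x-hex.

Per-access translation:
#0 VA=0x2804816 (w,user):
  L0 @0x39[20] → 0x3A007  P=1,RW=1,US=1,PS=0
  L1 @0x3A[4] → 0x3C007  P=1,RW=1,US=1,PS=0
  → PA=0x3C816  (2 entries read)

TLB: [["0x2804", "0x3C"]]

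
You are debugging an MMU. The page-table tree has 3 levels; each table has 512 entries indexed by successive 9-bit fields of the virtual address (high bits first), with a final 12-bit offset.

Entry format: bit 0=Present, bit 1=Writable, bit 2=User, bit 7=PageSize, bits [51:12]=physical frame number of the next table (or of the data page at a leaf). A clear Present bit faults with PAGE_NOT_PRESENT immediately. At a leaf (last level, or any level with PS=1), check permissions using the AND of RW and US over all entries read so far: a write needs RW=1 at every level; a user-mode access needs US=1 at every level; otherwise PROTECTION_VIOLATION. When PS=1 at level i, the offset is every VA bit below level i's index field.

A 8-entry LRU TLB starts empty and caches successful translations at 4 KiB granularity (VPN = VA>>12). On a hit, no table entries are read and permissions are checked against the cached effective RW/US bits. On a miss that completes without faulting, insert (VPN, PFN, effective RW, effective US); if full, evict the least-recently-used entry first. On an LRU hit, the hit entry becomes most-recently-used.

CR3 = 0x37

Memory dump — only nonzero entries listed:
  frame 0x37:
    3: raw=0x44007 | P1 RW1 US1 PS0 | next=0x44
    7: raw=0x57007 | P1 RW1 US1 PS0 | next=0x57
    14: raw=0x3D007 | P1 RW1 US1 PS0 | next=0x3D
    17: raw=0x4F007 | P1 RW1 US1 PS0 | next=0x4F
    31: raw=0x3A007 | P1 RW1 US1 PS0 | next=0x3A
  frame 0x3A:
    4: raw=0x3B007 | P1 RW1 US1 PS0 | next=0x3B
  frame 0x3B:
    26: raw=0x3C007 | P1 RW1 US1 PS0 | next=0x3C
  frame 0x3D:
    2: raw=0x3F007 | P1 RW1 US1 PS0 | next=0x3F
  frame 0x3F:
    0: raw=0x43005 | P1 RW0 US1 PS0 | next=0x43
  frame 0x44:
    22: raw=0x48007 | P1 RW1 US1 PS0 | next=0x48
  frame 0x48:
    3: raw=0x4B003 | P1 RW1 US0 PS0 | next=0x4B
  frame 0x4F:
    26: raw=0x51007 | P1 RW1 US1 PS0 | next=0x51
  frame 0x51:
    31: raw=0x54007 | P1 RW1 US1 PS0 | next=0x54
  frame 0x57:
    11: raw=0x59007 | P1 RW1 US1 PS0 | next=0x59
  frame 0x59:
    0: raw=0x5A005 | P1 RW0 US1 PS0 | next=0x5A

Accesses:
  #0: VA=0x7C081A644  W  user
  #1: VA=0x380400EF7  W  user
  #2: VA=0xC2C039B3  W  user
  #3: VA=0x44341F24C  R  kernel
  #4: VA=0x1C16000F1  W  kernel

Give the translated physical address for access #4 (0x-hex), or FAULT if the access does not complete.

Per-access translation:
#0 VA=0x7C081A644 (w,user):
  L0 @0x37[31] → 0x3A007  P=1,RW=1,US=1,PS=0
  L1 @0x3A[4] → 0x3B007  P=1,RW=1,US=1,PS=0
  L2 @0x3B[26] → 0x3C007  P=1,RW=1,US=1,PS=0
  → PA=0x3C644  (3 entries read)
#1 VA=0x380400EF7 (w,user):
  L0 @0x37[14] → 0x3D007  P=1,RW=1,US=1,PS=0
  L1 @0x3D[2] → 0x3F007  P=1,RW=1,US=1,PS=0
  L2 @0x3F[0] → 0x43005  P=1,RW=0,US=1,PS=0
  → PROTECTION_VIOLATION  (3 entries read)
#2 VA=0xC2C039B3 (w,user):
  L0 @0x37[3] → 0x44007  P=1,RW=1,US=1,PS=0
  L1 @0x44[22] → 0x48007  P=1,RW=1,US=1,PS=0
  L2 @0x48[3] → 0x4B003  P=1,RW=1,US=0,PS=0
  → PROTECTION_VIOLATION  (3 entries read)
#3 VA=0x44341F24C (r,kernel):
  L0 @0x37[17] → 0x4F007  P=1,RW=1,US=1,PS=0
  L1 @0x4F[26] → 0x51007  P=1,RW=1,US=1,PS=0
  L2 @0x51[31] → 0x54007  P=1,RW=1,US=1,PS=0
  → PA=0x5424C  (3 entries read)
#4 VA=0x1C16000F1 (w,kernel):
  L0 @0x37[7] → 0x57007  P=1,RW=1,US=1,PS=0
  L1 @0x57[11] → 0x59007  P=1,RW=1,US=1,PS=0
  L2 @0x59[0] → 0x5A005  P=1,RW=0,US=1,PS=0
  → PROTECTION_VIOLATION  (3 entries read)

Access #4 PA: FAULT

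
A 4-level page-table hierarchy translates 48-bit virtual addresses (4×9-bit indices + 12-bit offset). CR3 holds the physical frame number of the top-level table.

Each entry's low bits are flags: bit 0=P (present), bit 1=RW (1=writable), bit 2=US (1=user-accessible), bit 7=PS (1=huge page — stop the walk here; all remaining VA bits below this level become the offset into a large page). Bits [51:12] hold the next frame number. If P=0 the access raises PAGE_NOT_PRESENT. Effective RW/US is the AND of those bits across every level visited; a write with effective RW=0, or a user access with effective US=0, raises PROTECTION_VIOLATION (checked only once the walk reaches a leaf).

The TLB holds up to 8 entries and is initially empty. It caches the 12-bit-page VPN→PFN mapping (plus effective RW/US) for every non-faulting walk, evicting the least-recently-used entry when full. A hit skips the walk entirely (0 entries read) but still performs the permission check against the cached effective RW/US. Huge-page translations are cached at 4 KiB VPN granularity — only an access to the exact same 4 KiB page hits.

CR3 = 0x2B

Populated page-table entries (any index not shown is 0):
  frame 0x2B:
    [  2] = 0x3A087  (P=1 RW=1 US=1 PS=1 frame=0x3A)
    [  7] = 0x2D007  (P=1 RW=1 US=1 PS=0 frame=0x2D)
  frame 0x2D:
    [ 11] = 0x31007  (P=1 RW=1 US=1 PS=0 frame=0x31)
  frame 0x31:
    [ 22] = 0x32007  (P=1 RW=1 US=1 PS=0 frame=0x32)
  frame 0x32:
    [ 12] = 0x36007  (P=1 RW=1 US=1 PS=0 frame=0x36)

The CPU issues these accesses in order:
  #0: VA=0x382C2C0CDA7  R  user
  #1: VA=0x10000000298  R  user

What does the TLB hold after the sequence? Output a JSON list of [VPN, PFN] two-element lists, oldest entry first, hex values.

Per-access translation:
#0 VA=0x382C2C0CDA7 (r,user):
  lvl0: tbl 0x2B, slot 7 ⇒ 0x2D007 (P1/RW1/US1/PS0)
  lvl1: tbl 0x2D, slot 11 ⇒ 0x31007 (P1/RW1/US1/PS0)
  lvl2: tbl 0x31, slot 22 ⇒ 0x32007 (P1/RW1/US1/PS0)
  lvl3: tbl 0x32, slot 12 ⇒ 0x36007 (P1/RW1/US1/PS0)
  → PA=0x36DA7  (4 entries read)
#1 VA=0x10000000298 (r,user):
  lvl0: tbl 0x2B, slot 2 ⇒ 0x3A087 (P1/RW1/US1/PS1)
  → PA=0x3A298 (huge @L0)  (1 entries read)

TLB: [["0x382C2C0C", "0x36"], ["0x10000000", "0x3A"]]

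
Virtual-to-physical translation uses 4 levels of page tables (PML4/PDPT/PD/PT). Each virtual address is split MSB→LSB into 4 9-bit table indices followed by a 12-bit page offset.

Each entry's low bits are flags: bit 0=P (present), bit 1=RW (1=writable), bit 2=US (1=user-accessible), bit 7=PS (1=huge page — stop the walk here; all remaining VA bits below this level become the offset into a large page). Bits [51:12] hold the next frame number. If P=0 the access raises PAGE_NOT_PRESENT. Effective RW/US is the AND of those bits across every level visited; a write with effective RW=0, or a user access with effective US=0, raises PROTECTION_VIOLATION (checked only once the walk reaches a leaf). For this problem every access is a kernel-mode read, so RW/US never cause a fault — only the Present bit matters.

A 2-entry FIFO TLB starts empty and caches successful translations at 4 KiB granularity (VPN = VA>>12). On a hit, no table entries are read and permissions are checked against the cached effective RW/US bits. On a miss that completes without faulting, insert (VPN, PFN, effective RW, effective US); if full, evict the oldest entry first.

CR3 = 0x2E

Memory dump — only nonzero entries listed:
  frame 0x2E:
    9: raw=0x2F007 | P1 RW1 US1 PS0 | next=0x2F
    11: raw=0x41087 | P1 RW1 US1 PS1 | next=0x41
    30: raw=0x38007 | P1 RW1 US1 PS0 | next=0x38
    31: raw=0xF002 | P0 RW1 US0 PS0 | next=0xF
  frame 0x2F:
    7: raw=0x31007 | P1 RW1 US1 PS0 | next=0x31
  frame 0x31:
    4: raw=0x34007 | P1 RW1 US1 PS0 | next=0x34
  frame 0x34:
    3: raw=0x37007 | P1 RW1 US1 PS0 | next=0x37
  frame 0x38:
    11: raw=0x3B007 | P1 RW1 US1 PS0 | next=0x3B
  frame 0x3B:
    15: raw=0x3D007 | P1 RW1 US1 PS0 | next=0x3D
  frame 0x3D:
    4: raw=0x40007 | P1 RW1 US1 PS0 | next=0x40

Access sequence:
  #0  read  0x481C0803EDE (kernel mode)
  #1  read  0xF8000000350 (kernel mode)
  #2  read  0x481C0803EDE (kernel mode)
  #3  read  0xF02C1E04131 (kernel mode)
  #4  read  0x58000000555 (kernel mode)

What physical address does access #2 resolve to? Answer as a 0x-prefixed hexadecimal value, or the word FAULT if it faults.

Trace:
#0 VA=0x481C0803EDE (r,kernel):
  [0] read 0x2E idx=9: raw=0x2F007 flags P=1 W=1 U=1 S=0
  [1] read 0x2F idx=7: raw=0x31007 flags P=1 W=1 U=1 S=0
  [2] read 0x31 idx=4: raw=0x34007 flags P=1 W=1 U=1 S=0
  [3] read 0x34 idx=3: raw=0x37007 flags P=1 W=1 U=1 S=0
  ✓ 0x37EDE  — 4 lookups
#1 VA=0xF8000000350 (r,kernel):
  [0] read 0x2E idx=31: raw=0xF002 flags P=0 W=1 U=0 S=0
  ⇒ fault: PAGE_NOT_PRESENT  — 1 lookups
#2 VA=0x481C0803EDE (r,kernel):
  TLB hit vpn=0x481C0803 → PA=0x37EDE
#3 VA=0xF02C1E04131 (r,kernel):
  [0] read 0x2E idx=30: raw=0x38007 flags P=1 W=1 U=1 S=0
  [1] read 0x38 idx=11: raw=0x3B007 flags P=1 W=1 U=1 S=0
  [2] read 0x3B idx=15: raw=0x3D007 flags P=1 W=1 U=1 S=0
  [3] read 0x3D idx=4: raw=0x40007 flags P=1 W=1 U=1 S=0
  ✓ 0x40131  — 4 lookups
#4 VA=0x58000000555 (r,kernel):
  [0] read 0x2E idx=11: raw=0x41087 flags P=1 W=1 U=1 S=1
  ✓ 0x41555 (huge @L0)  — 1 lookups

Access #2 PA: 0x37EDE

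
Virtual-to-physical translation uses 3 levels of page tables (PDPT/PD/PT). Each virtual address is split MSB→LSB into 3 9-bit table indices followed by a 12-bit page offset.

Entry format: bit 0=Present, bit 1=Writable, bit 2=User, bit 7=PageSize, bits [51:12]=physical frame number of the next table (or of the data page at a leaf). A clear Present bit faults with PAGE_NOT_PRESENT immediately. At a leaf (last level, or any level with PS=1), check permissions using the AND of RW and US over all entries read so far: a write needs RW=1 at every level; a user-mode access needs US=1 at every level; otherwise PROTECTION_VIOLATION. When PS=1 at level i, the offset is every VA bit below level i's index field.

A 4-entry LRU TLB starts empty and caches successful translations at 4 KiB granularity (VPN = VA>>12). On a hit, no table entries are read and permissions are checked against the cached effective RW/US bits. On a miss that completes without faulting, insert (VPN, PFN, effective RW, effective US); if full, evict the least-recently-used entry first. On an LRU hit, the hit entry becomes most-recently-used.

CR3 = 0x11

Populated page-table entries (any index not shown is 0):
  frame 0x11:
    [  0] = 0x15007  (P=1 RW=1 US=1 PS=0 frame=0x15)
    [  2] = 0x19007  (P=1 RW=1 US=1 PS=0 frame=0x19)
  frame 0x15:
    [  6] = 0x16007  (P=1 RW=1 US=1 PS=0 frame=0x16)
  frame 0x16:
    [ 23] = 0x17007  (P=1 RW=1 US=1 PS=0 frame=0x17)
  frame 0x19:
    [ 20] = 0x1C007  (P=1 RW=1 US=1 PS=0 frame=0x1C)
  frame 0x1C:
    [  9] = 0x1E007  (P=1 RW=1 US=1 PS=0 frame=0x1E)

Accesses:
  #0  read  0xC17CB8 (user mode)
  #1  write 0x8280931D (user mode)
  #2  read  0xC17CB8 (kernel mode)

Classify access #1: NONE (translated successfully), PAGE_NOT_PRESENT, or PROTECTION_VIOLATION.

Walk each access:
#0 VA=0xC17CB8 (r,user):
  lvl0: tbl 0x11, slot 0 ⇒ 0x15007 (P1/RW1/US1/PS0)
  lvl1: tbl 0x15, slot 6 ⇒ 0x16007 (P1/RW1/US1/PS0)
  lvl2: tbl 0x16, slot 23 ⇒ 0x17007 (P1/RW1/US1/PS0)
  ⇒ phys 0x17CB8  [3 reads]
#1 VA=0x8280931D (w,user):
  lvl0: tbl 0x11, slot 2 ⇒ 0x19007 (P1/RW1/US1/PS0)
  lvl1: tbl 0x19, slot 20 ⇒ 0x1C007 (P1/RW1/US1/PS0)
  lvl2: tbl 0x1C, slot 9 ⇒ 0x1E007 (P1/RW1/US1/PS0)
  ⇒ phys 0x1E31D  [3 reads]
#2 VA=0xC17CB8 (r,kernel):
  TLB hit vpn=0xC17 → PA=0x17CB8

Access #1 fault: NONE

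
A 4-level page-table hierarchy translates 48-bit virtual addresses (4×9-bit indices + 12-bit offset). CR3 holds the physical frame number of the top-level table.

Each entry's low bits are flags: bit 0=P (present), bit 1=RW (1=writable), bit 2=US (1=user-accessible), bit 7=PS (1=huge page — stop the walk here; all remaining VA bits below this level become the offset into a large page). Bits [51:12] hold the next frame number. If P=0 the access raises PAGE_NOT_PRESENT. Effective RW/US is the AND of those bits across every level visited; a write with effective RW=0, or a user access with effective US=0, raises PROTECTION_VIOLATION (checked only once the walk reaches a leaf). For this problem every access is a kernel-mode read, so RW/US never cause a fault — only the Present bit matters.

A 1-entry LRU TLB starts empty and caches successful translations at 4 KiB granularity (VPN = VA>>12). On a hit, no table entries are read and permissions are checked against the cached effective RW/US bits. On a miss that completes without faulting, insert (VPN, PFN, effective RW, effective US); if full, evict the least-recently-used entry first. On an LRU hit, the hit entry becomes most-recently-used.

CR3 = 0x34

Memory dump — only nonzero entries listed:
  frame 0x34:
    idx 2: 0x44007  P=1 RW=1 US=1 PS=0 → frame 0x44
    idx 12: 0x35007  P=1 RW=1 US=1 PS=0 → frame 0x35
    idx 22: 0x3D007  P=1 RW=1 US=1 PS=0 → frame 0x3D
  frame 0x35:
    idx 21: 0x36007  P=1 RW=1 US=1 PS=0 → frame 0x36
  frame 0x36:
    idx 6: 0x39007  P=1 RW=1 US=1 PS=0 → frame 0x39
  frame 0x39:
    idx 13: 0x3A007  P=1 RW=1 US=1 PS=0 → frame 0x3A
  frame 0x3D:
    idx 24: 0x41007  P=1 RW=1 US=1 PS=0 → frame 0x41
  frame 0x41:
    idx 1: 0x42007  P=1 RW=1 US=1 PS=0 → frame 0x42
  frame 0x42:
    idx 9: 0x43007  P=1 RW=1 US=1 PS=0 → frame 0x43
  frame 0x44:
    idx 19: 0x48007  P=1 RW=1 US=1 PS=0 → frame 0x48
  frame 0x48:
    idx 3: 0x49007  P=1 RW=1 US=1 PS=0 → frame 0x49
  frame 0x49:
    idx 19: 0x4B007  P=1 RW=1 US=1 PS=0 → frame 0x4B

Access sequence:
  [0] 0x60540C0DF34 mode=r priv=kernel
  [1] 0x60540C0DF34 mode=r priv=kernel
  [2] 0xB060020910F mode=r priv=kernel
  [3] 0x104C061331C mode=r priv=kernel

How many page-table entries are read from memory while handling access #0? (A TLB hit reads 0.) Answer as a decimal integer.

Per-access translation:
#0 VA=0x60540C0DF34 (r,kernel):
  L0: frame=0x34 idx=12 entry=0x35007 [P=1 RW=1 US=1 PS=0]
  L1: frame=0x35 idx=21 entry=0x36007 [P=1 RW=1 US=1 PS=0]
  L2: frame=0x36 idx=6 entry=0x39007 [P=1 RW=1 US=1 PS=0]
  L3: frame=0x39 idx=13 entry=0x3A007 [P=1 RW=1 US=1 PS=0]
  ⇒ phys 0x3AF34  [4 reads]
#1 VA=0x60540C0DF34 (r,kernel):
  TLB hit vpn=0x60540C0D → PA=0x3AF34
#2 VA=0xB060020910F (r,kernel):
  L0: frame=0x34 idx=22 entry=0x3D007 [P=1 RW=1 US=1 PS=0]
  L1: frame=0x3D idx=24 entry=0x41007 [P=1 RW=1 US=1 PS=0]
  L2: frame=0x41 idx=1 entry=0x42007 [P=1 RW=1 US=1 PS=0]
  L3: frame=0x42 idx=9 entry=0x43007 [P=1 RW=1 US=1 PS=0]
  ⇒ phys 0x4310F  [4 reads]
#3 VA=0x104C061331C (r,kernel):
  L0: frame=0x34 idx=2 entry=0x44007 [P=1 RW=1 US=1 PS=0]
  L1: frame=0x44 idx=19 entry=0x48007 [P=1 RW=1 US=1 PS=0]
  L2: frame=0x48 idx=3 entry=0x49007 [P=1 RW=1 US=1 PS=0]
  L3: frame=0x49 idx=19 entry=0x4B007 [P=1 RW=1 US=1 PS=0]
  ⇒ phys 0x4B31C  [4 reads]

Entries read for #0: 4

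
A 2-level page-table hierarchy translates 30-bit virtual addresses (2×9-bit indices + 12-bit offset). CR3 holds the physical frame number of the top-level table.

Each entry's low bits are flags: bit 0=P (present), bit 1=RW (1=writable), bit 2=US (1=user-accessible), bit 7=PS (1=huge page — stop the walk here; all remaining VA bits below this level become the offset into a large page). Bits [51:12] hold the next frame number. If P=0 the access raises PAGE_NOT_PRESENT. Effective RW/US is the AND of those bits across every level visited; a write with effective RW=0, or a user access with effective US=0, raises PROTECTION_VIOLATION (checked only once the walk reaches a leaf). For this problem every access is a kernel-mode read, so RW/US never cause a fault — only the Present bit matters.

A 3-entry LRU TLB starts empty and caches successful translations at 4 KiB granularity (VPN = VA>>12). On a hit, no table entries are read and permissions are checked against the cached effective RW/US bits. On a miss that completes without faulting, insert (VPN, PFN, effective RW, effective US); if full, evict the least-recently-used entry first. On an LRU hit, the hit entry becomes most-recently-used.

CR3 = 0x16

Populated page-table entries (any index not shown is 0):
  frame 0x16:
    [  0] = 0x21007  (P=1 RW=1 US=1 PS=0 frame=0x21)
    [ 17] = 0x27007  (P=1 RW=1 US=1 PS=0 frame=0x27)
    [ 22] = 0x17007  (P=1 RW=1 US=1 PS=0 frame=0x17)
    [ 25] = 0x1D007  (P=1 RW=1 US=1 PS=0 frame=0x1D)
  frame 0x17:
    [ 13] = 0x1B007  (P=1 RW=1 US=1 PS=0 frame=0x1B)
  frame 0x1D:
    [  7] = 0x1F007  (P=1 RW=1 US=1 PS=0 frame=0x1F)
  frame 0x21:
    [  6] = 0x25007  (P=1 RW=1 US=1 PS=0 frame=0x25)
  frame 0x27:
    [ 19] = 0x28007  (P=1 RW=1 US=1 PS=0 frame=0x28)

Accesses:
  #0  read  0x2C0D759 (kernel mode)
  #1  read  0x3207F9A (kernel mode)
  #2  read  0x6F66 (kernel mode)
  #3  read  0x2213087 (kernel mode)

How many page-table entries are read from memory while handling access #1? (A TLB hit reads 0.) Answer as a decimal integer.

Per-access translation:
#0 VA=0x2C0D759 (r,kernel):
  [0] read 0x16 idx=22: raw=0x17007 flags P=1 W=1 U=1 S=0
  [1] read 0x17 idx=13: raw=0x1B007 flags P=1 W=1 U=1 S=0
  ⇒ phys 0x1B759  [2 reads]
#1 VA=0x3207F9A (r,kernel):
  [0] read 0x16 idx=25: raw=0x1D007 flags P=1 W=1 U=1 S=0
  [1] read 0x1D idx=7: raw=0x1F007 flags P=1 W=1 U=1 S=0
  ⇒ phys 0x1FF9A  [2 reads]
#2 VA=0x6F66 (r,kernel):
  [0] read 0x16 idx=0: raw=0x21007 flags P=1 W=1 U=1 S=0
  [1] read 0x21 idx=6: raw=0x25007 flags P=1 W=1 U=1 S=0
  ⇒ phys 0x25F66  [2 reads]
#3 VA=0x2213087 (r,kernel):
  [0] read 0x16 idx=17: raw=0x27007 flags P=1 W=1 U=1 S=0
  [1] read 0x27 idx=19: raw=0x28007 flags P=1 W=1 U=1 S=0
  ⇒ phys 0x28087  [2 reads]

Entries read for #1: 2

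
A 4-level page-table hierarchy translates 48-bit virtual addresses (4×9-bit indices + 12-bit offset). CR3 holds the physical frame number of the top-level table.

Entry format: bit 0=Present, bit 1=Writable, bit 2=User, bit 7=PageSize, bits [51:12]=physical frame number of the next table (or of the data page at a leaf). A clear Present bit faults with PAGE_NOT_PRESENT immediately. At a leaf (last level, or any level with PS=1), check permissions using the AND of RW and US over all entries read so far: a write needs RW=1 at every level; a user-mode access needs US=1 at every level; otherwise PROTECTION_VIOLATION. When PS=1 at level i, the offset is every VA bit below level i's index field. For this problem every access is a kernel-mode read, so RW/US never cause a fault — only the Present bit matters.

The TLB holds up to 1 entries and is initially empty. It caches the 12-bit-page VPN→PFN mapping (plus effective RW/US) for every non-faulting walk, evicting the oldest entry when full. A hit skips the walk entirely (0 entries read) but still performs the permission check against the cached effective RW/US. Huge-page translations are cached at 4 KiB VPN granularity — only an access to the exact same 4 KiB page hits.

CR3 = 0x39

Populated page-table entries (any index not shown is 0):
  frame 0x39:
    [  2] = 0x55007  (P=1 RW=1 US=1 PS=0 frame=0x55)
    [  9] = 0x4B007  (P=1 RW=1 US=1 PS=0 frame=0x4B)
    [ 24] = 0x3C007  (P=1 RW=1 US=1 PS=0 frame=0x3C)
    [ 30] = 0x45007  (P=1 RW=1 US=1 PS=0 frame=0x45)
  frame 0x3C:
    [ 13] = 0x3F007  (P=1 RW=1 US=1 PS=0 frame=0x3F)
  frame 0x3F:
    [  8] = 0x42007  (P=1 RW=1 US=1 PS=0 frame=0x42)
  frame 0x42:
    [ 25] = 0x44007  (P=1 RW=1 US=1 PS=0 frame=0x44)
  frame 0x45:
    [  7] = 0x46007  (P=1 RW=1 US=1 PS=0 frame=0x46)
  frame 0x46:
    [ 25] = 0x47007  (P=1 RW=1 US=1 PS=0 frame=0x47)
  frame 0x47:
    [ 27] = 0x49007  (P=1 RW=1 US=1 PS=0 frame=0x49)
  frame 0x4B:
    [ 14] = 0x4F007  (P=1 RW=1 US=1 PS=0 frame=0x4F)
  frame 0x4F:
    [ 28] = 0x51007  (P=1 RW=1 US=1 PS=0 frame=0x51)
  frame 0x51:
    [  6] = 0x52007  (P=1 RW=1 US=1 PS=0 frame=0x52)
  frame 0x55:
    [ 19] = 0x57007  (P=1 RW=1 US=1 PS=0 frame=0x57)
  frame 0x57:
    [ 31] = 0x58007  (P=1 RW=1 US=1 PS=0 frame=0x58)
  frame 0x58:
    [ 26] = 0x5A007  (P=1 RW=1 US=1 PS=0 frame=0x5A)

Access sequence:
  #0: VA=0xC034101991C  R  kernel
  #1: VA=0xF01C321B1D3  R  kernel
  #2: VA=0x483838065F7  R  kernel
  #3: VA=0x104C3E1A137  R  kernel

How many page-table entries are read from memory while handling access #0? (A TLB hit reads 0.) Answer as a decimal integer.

Trace:
#0 VA=0xC034101991C (r,kernel):
  lvl0: tbl 0x39, slot 24 ⇒ 0x3C007 (P1/RW1/US1/PS0)
  lvl1: tbl 0x3C, slot 13 ⇒ 0x3F007 (P1/RW1/US1/PS0)
  lvl2: tbl 0x3F, slot 8 ⇒ 0x42007 (P1/RW1/US1/PS0)
  lvl3: tbl 0x42, slot 25 ⇒ 0x44007 (P1/RW1/US1/PS0)
  → PA=0x4491C  (4 entries read)
#1 VA=0xF01C321B1D3 (r,kernel):
  lvl0: tbl 0x39, slot 30 ⇒ 0x45007 (P1/RW1/US1/PS0)
  lvl1: tbl 0x45, slot 7 ⇒ 0x46007 (P1/RW1/US1/PS0)
  lvl2: tbl 0x46, slot 25 ⇒ 0x47007 (P1/RW1/US1/PS0)
  lvl3: tbl 0x47, slot 27 ⇒ 0x49007 (P1/RW1/US1/PS0)
  → PA=0x491D3  (4 entries read)
#2 VA=0x483838065F7 (r,kernel):
  lvl0: tbl 0x39, slot 9 ⇒ 0x4B007 (P1/RW1/US1/PS0)
  lvl1: tbl 0x4B, slot 14 ⇒ 0x4F007 (P1/RW1/US1/PS0)
  lvl2: tbl 0x4F, slot 28 ⇒ 0x51007 (P1/RW1/US1/PS0)
  lvl3: tbl 0x51, slot 6 ⇒ 0x52007 (P1/RW1/US1/PS0)
  → PA=0x525F7  (4 entries read)
#3 VA=0x104C3E1A137 (r,kernel):
  lvl0: tbl 0x39, slot 2 ⇒ 0x55007 (P1/RW1/US1/PS0)
  lvl1: tbl 0x55, slot 19 ⇒ 0x57007 (P1/RW1/US1/PS0)
  lvl2: tbl 0x57, slot 31 ⇒ 0x58007 (P1/RW1/US1/PS0)
  lvl3: tbl 0x58, slot 26 ⇒ 0x5A007 (P1/RW1/US1/PS0)
  → PA=0x5A137  (4 entries read)

Entries read for #0: 4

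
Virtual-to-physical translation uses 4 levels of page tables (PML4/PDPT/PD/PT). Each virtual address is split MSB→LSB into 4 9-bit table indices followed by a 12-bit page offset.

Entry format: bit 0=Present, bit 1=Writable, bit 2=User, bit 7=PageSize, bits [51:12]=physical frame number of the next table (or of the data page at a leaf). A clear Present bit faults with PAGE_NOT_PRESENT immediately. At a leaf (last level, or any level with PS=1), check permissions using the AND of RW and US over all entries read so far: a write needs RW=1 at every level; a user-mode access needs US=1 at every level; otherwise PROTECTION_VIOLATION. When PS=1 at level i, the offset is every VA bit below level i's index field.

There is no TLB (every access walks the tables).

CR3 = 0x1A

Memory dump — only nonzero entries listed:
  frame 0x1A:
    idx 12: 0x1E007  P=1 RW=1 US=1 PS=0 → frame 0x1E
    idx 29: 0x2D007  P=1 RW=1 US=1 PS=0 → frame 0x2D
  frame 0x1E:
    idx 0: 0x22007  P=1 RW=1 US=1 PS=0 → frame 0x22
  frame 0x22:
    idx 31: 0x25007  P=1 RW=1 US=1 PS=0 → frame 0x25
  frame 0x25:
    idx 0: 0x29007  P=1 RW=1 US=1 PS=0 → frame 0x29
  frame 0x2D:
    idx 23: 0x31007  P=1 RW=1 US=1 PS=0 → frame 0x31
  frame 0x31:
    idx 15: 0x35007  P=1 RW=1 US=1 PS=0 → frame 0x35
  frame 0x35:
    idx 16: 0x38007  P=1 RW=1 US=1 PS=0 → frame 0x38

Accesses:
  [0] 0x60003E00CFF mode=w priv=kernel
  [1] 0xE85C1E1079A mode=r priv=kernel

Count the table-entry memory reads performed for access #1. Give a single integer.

Walk each access:
#0 VA=0x60003E00CFF (w,kernel):
  [0] read 0x1A idx=12: raw=0x1E007 flags P=1 W=1 U=1 S=0
  [1] read 0x1E idx=0: raw=0x22007 flags P=1 W=1 U=1 S=0
  [2] read 0x22 idx=31: raw=0x25007 flags P=1 W=1 U=1 S=0
  [3] read 0x25 idx=0: raw=0x29007 flags P=1 W=1 U=1 S=0
  ⇒ phys 0x29CFF  [4 reads]
#1 VA=0xE85C1E1079A (r,kernel):
  [0] read 0x1A idx=29: raw=0x2D007 flags P=1 W=1 U=1 S=0
  [1] read 0x2D idx=23: raw=0x31007 flags P=1 W=1 U=1 S=0
  [2] read 0x31 idx=15: raw=0x35007 flags P=1 W=1 U=1 S=0
  [3] read 0x35 idx=16: raw=0x38007 flags P=1 W=1 U=1 S=0
  ⇒ phys 0x3879A  [4 reads]

Entries read for #1: 4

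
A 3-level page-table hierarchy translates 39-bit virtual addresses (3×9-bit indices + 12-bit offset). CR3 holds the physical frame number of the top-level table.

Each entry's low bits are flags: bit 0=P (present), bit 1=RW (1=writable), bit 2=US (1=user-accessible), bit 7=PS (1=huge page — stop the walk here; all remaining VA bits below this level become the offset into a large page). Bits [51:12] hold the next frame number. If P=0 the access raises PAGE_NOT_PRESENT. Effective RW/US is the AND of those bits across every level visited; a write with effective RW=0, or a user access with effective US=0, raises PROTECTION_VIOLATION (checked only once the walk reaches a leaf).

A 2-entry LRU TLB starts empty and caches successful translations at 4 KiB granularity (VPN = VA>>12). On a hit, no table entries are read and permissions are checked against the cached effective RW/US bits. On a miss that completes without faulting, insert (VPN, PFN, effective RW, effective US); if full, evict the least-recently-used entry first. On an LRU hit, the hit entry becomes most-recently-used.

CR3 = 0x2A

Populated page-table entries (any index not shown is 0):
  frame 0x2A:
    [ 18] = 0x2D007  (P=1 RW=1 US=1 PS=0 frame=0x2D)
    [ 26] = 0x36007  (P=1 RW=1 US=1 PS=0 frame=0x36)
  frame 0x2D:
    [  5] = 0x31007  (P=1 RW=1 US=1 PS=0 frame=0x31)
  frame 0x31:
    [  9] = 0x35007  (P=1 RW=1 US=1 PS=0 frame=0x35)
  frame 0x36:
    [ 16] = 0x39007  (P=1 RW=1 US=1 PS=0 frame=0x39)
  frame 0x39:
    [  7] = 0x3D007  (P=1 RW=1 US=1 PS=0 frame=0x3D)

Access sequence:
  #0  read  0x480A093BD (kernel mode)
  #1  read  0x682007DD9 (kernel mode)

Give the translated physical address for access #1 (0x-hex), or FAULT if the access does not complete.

Per-access translation:
#0 VA=0x480A093BD (r,kernel):
  [0] read 0x2A idx=18: raw=0x2D007 flags P=1 W=1 U=1 S=0
  [1] read 0x2D idx=5: raw=0x31007 flags P=1 W=1 U=1 S=0
  [2] read 0x31 idx=9: raw=0x35007 flags P=1 W=1 U=1 S=0
  ⇒ phys 0x353BD  [3 reads]
#1 VA=0x682007DD9 (r,kernel):
  [0] read 0x2A idx=26: raw=0x36007 flags P=1 W=1 U=1 S=0
  [1] read 0x36 idx=16: raw=0x39007 flags P=1 W=1 U=1 S=0
  [2] read 0x39 idx=7: raw=0x3D007 flags P=1 W=1 U=1 S=0
  ⇒ phys 0x3DDD9  [3 reads]

Access #1 PA: 0x3DDD9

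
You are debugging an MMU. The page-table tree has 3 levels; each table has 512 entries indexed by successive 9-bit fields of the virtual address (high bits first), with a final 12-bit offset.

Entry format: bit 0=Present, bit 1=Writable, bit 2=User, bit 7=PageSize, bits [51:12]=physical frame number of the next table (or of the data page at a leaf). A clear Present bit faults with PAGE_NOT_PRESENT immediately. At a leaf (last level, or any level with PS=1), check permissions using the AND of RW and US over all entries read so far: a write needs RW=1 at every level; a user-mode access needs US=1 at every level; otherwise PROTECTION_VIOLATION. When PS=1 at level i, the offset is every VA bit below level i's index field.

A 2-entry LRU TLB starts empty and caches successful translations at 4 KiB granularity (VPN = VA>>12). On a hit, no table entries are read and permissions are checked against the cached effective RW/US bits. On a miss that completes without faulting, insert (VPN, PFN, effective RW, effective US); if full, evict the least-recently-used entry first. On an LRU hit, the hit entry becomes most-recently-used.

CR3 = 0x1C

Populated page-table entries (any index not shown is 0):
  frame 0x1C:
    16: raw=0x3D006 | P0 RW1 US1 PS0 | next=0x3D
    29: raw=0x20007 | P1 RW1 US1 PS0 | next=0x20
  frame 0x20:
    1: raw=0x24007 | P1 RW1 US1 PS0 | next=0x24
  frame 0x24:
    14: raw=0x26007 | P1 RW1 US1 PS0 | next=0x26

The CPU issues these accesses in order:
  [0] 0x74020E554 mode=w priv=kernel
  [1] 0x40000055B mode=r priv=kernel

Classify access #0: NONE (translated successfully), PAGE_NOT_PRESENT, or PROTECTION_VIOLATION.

Per-access translation:
#0 VA=0x74020E554 (w,kernel):
  [0] read 0x1C idx=29: raw=0x20007 flags P=1 W=1 U=1 S=0
  [1] read 0x20 idx=1: raw=0x24007 flags P=1 W=1 U=1 S=0
  [2] read 0x24 idx=14: raw=0x26007 flags P=1 W=1 U=1 S=0
  → PA=0x26554  (3 entries read)
#1 VA=0x40000055B (r,kernel):
  [0] read 0x1C idx=16: raw=0x3D006 flags P=0 W=1 U=1 S=0
  ✗ PAGE_NOT_PRESENT  [1 reads]

Access #0 fault: NONE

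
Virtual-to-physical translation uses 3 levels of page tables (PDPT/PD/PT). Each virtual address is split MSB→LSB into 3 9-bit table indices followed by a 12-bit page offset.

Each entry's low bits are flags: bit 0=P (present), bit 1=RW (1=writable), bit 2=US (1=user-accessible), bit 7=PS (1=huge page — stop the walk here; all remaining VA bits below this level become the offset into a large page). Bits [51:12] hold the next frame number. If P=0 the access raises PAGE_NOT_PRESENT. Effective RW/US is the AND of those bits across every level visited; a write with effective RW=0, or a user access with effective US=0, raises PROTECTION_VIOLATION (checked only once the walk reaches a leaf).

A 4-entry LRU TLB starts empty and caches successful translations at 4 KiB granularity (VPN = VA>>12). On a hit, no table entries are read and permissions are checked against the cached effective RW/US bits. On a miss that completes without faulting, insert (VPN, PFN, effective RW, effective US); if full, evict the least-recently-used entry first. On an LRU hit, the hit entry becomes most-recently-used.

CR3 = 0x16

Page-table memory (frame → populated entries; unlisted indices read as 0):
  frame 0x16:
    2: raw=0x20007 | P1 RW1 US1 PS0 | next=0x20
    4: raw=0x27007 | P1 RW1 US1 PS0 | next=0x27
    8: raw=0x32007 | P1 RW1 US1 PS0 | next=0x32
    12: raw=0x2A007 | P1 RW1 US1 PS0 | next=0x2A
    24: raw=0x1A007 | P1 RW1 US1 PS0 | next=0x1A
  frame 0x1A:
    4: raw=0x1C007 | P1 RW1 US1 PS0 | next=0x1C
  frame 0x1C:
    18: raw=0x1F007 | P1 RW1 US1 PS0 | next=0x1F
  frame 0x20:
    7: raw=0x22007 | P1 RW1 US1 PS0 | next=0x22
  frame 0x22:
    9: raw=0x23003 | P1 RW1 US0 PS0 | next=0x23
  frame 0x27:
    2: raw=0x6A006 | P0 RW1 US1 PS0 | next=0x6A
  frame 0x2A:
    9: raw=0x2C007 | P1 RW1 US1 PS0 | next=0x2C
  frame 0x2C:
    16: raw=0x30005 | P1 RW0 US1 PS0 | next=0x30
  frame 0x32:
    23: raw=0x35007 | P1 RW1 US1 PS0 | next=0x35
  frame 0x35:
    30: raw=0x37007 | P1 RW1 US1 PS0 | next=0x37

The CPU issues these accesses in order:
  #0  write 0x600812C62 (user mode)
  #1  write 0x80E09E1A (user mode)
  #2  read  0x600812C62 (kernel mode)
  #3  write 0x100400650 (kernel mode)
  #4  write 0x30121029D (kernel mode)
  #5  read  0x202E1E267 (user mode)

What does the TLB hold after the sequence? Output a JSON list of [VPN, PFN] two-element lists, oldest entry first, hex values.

Walk each access:
#0 VA=0x600812C62 (w,user):
  [0] read 0x16 idx=24: raw=0x1A007 flags P=1 W=1 U=1 S=0
  [1] read 0x1A idx=4: raw=0x1C007 flags P=1 W=1 U=1 S=0
  [2] read 0x1C idx=18: raw=0x1F007 flags P=1 W=1 U=1 S=0
  ✓ 0x1FC62  — 3 lookups
#1 VA=0x80E09E1A (w,user):
  [0] read 0x16 idx=2: raw=0x20007 flags P=1 W=1 U=1 S=0
  [1] read 0x20 idx=7: raw=0x22007 flags P=1 W=1 U=1 S=0
  [2] read 0x22 idx=9: raw=0x23003 flags P=1 W=1 U=0 S=0
  → PROTECTION_VIOLATION  (3 entries read)
#2 VA=0x600812C62 (r,kernel):
  TLB hit vpn=0x600812 → PA=0x1FC62
#3 VA=0x100400650 (w,kernel):
  [0] read 0x16 idx=4: raw=0x27007 flags P=1 W=1 U=1 S=0
  [1] read 0x27 idx=2: raw=0x6A006 flags P=0 W=1 U=1 S=0
  → PAGE_NOT_PRESENT  (2 entries read)
#4 VA=0x30121029D (w,kernel):
  [0] read 0x16 idx=12: raw=0x2A007 flags P=1 W=1 U=1 S=0
  [1] read 0x2A idx=9: raw=0x2C007 flags P=1 W=1 U=1 S=0
  [2] read 0x2C idx=16: raw=0x30005 flags P=1 W=0 U=1 S=0
  → PROTECTION_VIOLATION  (3 entries read)
#5 VA=0x202E1E267 (r,user):
  [0] read 0x16 idx=8: raw=0x32007 flags P=1 W=1 U=1 S=0
  [1] read 0x32 idx=23: raw=0x35007 flags P=1 W=1 U=1 S=0
  [2] read 0x35 idx=30: raw=0x37007 flags P=1 W=1 U=1 S=0
  ✓ 0x37267  — 3 lookups

TLB: [["0x600812", "0x1F"], ["0x202E1E", "0x37"]]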